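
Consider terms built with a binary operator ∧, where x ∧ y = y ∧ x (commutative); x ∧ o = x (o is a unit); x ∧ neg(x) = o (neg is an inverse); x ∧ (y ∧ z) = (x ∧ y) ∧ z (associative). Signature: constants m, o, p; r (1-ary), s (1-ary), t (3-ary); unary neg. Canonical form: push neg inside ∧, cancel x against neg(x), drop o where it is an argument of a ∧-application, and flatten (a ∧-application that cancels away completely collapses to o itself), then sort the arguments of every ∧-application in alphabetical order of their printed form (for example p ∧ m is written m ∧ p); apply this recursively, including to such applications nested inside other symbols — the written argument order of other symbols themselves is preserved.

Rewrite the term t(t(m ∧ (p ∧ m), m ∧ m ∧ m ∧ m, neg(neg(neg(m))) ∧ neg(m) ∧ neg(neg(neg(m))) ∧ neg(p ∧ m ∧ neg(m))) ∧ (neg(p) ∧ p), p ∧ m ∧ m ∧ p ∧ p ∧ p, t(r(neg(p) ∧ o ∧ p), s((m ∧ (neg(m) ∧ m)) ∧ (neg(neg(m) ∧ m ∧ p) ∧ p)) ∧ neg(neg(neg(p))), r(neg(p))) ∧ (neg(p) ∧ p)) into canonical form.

Descend into:  t(r(neg(p) ∧ o ∧ p), s((m ∧ (neg(m) ∧ m)) ∧ (neg(neg(m) ∧ m ∧ p) ∧ p)) ∧ neg(neg(neg(p))), r(neg(p))) ∧ (neg(p) ∧ p)
Push neg inside:  distribute neg over ∧ and collapse double neg
Cancel inverse pairs:  p cancels
Collect terms:  t(r(o), neg(p) ∧ s(m), r(neg(p)))
Reassemble:  t(t(m ∧ m ∧ p, m ∧ m ∧ m ∧ m, neg(m) ∧ neg(m) ∧ neg(m) ∧ neg(p)), m ∧ m ∧ p ∧ p ∧ p ∧ p, t(r(o), neg(p) ∧ s(m), r(neg(p))))

Answer: t(t(m ∧ m ∧ p, m ∧ m ∧ m ∧ m, neg(m) ∧ neg(m) ∧ neg(m) ∧ neg(p)), m ∧ m ∧ p ∧ p ∧ p ∧ p, t(r(o), neg(p) ∧ s(m), r(neg(p))))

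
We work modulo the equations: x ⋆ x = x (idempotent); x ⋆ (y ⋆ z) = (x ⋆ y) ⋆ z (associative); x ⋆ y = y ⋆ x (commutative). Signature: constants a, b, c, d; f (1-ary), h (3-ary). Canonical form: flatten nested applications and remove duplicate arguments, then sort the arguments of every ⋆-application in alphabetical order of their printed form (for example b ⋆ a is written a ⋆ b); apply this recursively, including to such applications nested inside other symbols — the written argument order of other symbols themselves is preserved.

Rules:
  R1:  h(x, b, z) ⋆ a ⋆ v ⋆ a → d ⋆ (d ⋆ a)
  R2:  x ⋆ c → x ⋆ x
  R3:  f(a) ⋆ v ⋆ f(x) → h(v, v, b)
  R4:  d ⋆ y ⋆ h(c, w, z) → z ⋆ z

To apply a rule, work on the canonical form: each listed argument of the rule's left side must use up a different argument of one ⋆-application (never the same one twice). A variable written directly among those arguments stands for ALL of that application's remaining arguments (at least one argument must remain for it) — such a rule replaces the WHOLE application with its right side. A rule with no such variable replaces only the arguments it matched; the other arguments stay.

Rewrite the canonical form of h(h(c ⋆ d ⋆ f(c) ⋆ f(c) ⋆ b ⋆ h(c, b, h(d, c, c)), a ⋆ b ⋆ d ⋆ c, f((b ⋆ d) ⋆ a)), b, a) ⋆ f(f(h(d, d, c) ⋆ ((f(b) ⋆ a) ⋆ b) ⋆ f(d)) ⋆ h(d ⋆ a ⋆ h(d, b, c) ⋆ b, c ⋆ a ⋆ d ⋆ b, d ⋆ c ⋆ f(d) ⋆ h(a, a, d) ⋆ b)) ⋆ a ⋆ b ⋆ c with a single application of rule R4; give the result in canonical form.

Canonical form:  a ⋆ b ⋆ c ⋆ f(f(a ⋆ b ⋆ f(b) ⋆ f(d) ⋆ h(d, d, c)) ⋆ h(a ⋆ b ⋆ d ⋆ h(d, b, c), a ⋆ b ⋆ c ⋆ d, b ⋆ c ⋆ d ⋆ f(d) ⋆ h(a, a, d))) ⋆ h(h(b ⋆ c ⋆ d ⋆ f(c) ⋆ h(c, b, h(d, c, c)), a ⋆ b ⋆ c ⋆ d, f(a ⋆ b ⋆ d)), b, a)
Match R4:  consume d, h(c, b, h(d, c, c));  w := b, y := b ⋆ c ⋆ f(c), z := h(d, c, c)
The variable takes the whole remainder — replace the entire application.
New term:  a ⋆ b ⋆ c ⋆ f(f(a ⋆ b ⋆ f(b) ⋆ f(d) ⋆ h(d, d, c)) ⋆ h(a ⋆ b ⋆ d ⋆ h(d, b, c), a ⋆ b ⋆ c ⋆ d, b ⋆ c ⋆ d ⋆ f(d) ⋆ h(a, a, d))) ⋆ h(h(h(d, c, c), a ⋆ b ⋆ c ⋆ d, f(a ⋆ b ⋆ d)), b, a)

Answer: a ⋆ b ⋆ c ⋆ f(f(a ⋆ b ⋆ f(b) ⋆ f(d) ⋆ h(d, d, c)) ⋆ h(a ⋆ b ⋆ d ⋆ h(d, b, c), a ⋆ b ⋆ c ⋆ d, b ⋆ c ⋆ d ⋆ f(d) ⋆ h(a, a, d))) ⋆ h(h(h(d, c, c), a ⋆ b ⋆ c ⋆ d, f(a ⋆ b ⋆ d)), b, a)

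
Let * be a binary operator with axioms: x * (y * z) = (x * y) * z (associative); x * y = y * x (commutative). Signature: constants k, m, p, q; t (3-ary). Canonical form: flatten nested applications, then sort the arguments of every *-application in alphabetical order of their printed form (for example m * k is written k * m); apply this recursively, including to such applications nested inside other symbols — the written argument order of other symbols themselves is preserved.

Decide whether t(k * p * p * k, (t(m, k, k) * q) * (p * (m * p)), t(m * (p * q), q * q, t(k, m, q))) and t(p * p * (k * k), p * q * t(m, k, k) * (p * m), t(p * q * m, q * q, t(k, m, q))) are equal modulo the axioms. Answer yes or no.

Left:  t(k * p * p * k, (t(m, k, k) * q) * (p * (m * p)), t(m * (p * q), q * q, t(k, m, q)))
  Descend into:  (t(m, k, k) * q) * (p * (m * p))
  Flatten:  t(m, k, k) * q * p * m * p
  Sort:  m * p * p * q * t(m, k, k)
  Reassemble:  t(k * k * p * p, m * p * p * q * t(m, k, k), t(m * p * q, q * q, t(k, m, q)))
Right:  t(p * p * (k * k), p * q * t(m, k, k) * (p * m), t(p * q * m, q * q, t(k, m, q)))
  Focus inside:  p * q * t(m, k, k) * (p * m)
  Merge nested applications:  p * q * t(m, k, k) * p * m
  Sort arguments:  m * p * p * q * t(m, k, k)
  Reassemble:  t(k * k * p * p, m * p * p * q * t(m, k, k), t(m * p * q, q * q, t(k, m, q)))

Answer: yes — both canonical forms are t(k * k * p * p, m * p * p * q * t(m, k, k), t(m * p * q, q * q, t(k, m, q)))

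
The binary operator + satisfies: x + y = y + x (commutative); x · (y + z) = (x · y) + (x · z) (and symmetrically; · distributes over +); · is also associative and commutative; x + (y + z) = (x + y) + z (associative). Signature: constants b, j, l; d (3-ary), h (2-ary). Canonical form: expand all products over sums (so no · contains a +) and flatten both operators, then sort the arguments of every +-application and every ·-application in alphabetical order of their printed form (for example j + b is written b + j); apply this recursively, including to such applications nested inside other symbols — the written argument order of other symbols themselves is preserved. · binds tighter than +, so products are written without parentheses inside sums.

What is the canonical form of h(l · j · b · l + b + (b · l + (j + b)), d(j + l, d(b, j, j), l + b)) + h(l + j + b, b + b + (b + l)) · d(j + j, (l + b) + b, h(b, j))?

Answer: d(j + j, b + b + l, h(b, j)) · h(b + j + l, b + b + b + l) + h(b + b + b · j · l · l + b · l + j, d(j + l, d(b, j, j), b + l))

Derivation:
Flatten:  h(b + b + b · j · l · l + b · l + j, d(j + l, d(b, j, j), b + l)) + d(j + j, b + b + l, h(b, j)) · h(b + j + l, b + b + b + l)
Order the arguments:  d(j + j, b + b + l, h(b, j)) · h(b + j + l, b + b + b + l) + h(b + b + b · j · l · l + b · l + j, d(j + l, d(b, j, j), b + l))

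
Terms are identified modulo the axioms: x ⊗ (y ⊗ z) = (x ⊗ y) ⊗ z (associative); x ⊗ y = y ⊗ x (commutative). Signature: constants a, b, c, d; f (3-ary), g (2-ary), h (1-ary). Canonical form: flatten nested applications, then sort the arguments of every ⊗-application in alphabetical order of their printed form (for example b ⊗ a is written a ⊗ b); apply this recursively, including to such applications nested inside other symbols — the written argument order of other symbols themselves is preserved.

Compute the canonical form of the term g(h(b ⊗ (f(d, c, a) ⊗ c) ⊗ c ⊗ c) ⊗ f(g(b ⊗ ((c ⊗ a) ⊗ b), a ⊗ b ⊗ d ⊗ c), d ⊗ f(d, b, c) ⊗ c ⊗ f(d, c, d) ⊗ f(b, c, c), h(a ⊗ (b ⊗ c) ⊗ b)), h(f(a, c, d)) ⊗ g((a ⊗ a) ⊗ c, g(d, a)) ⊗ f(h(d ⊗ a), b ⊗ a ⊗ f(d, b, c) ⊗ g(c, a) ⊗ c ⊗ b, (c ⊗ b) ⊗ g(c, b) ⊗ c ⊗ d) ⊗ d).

Answer: g(f(g(a ⊗ b ⊗ b ⊗ c, a ⊗ b ⊗ c ⊗ d), c ⊗ d ⊗ f(b, c, c) ⊗ f(d, b, c) ⊗ f(d, c, d), h(a ⊗ b ⊗ b ⊗ c)) ⊗ h(b ⊗ c ⊗ c ⊗ c ⊗ f(d, c, a)), d ⊗ f(h(a ⊗ d), a ⊗ b ⊗ b ⊗ c ⊗ f(d, b, c) ⊗ g(c, a), b ⊗ c ⊗ c ⊗ d ⊗ g(c, b)) ⊗ g(a ⊗ a ⊗ c, g(d, a)) ⊗ h(f(a, c, d)))

Derivation:
Focus inside:  h(b ⊗ (f(d, c, a) ⊗ c) ⊗ c ⊗ c) ⊗ f(g(b ⊗ ((c ⊗ a) ⊗ b), a ⊗ b ⊗ d ⊗ c), d ⊗ f(d, b, c) ⊗ c ⊗ f(d, c, d) ⊗ f(b, c, c), h(a ⊗ (b ⊗ c) ⊗ b))
Canonicalize subterm:  h(b ⊗ (f(d, c, a) ⊗ c) ⊗ c ⊗ c)  →  h(b ⊗ c ⊗ c ⊗ c ⊗ f(d, c, a))
Simplify inside:  f(g(b ⊗ ((c ⊗ a) ⊗ b), a ⊗ b ⊗ d ⊗ c), d ⊗ f(d, b, c) ⊗ c ⊗ f(d, c, d) ⊗ f(b, c, c), h(a ⊗ (b ⊗ c) ⊗ b))  →  f(g(a ⊗ b ⊗ b ⊗ c, a ⊗ b ⊗ c ⊗ d), c ⊗ d ⊗ f(b, c, c) ⊗ f(d, b, c) ⊗ f(d, c, d), h(a ⊗ b ⊗ b ⊗ c))
Sort:  f(g(a ⊗ b ⊗ b ⊗ c, a ⊗ b ⊗ c ⊗ d), c ⊗ d ⊗ f(b, c, c) ⊗ f(d, b, c) ⊗ f(d, c, d), h(a ⊗ b ⊗ b ⊗ c)) ⊗ h(b ⊗ c ⊗ c ⊗ c ⊗ f(d, c, a))
Reassemble:  g(f(g(a ⊗ b ⊗ b ⊗ c, a ⊗ b ⊗ c ⊗ d), c ⊗ d ⊗ f(b, c, c) ⊗ f(d, b, c) ⊗ f(d, c, d), h(a ⊗ b ⊗ b ⊗ c)) ⊗ h(b ⊗ c ⊗ c ⊗ c ⊗ f(d, c, a)), d ⊗ f(h(a ⊗ d), a ⊗ b ⊗ b ⊗ c ⊗ f(d, b, c) ⊗ g(c, a), b ⊗ c ⊗ c ⊗ d ⊗ g(c, b)) ⊗ g(a ⊗ a ⊗ c, g(d, a)) ⊗ h(f(a, c, d)))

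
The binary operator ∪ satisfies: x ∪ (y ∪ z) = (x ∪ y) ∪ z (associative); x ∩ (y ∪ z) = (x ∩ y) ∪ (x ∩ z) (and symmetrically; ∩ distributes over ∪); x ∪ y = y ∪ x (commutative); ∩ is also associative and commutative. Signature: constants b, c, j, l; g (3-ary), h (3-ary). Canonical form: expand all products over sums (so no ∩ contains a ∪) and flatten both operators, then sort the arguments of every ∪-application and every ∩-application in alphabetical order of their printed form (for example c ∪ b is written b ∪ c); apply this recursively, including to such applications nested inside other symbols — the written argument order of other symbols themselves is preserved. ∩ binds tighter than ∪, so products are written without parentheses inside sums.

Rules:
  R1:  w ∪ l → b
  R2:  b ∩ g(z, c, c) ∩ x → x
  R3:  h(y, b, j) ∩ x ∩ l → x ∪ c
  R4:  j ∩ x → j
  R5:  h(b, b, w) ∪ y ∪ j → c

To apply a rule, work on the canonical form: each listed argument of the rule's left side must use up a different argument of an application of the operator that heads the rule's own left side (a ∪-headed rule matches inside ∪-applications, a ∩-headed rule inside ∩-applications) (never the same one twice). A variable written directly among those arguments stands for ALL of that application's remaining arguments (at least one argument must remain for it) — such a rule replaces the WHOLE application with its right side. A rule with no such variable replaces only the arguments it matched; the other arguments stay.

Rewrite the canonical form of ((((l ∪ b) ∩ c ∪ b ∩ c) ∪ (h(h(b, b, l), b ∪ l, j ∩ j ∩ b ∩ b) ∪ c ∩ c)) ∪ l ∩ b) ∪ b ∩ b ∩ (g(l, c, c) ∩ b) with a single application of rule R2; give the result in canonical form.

Answer: b ∩ b ∪ b ∩ c ∪ b ∩ c ∪ b ∩ l ∪ c ∩ c ∪ c ∩ l ∪ h(h(b, b, l), b ∪ l, b ∩ b ∩ j ∩ j)

Derivation:
Canonical form:  b ∩ b ∩ b ∩ g(l, c, c) ∪ b ∩ c ∪ b ∩ c ∪ b ∩ l ∪ c ∩ c ∪ c ∩ l ∪ h(h(b, b, l), b ∪ l, b ∩ b ∩ j ∩ j)
Match R2:  consume b, g(l, c, c);  x := b ∩ b, z := l
Every leftover argument binds to the variable; the entire application is replaced.
Result:  b ∩ b ∪ b ∩ c ∪ b ∩ c ∪ b ∩ l ∪ c ∩ c ∪ c ∩ l ∪ h(h(b, b, l), b ∪ l, b ∩ b ∩ j ∩ j)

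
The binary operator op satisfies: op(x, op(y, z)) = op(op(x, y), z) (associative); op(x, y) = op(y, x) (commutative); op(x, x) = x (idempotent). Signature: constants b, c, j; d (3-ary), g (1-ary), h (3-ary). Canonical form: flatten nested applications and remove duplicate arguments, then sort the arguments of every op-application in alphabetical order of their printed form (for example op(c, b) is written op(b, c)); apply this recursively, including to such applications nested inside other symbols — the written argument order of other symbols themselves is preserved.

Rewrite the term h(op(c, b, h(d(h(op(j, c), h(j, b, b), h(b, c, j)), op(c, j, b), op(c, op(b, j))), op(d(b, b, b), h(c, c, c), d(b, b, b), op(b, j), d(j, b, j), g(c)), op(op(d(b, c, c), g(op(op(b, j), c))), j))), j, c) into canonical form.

Answer: h(op(b, c, h(d(h(op(c, j), h(j, b, b), h(b, c, j)), op(b, c, j), op(b, c, j)), op(b, d(b, b, b), d(j, b, j), g(c), h(c, c, c), j), op(d(b, c, c), g(op(b, c, j)), j))), j, c)

Derivation:
Descend into:  op(c, b, h(d(h(op(j, c), h(j, b, b), h(b, c, j)), op(c, j, b), op(c, op(b, j))), op(d(b, b, b), h(c, c, c), d(b, b, b), op(b, j), d(j, b, j), g(c)), op(op(d(b, c, c), g(op(op(b, j), c))), j)))
Simplify inside:  h(d(h(op(j, c), h(j, b, b), h(b, c, j)), op(c, j, b), op(c, op(b, j))), op(d(b, b, b), h(c, c, c), d(b, b, b), op(b, j), d(j, b, j), g(c)), op(op(d(b, c, c), g(op(op(b, j), c))), j))  →  h(d(h(op(c, j), h(j, b, b), h(b, c, j)), op(b, c, j), op(b, c, j)), op(b, d(b, b, b), d(j, b, j), g(c), h(c, c, c), j), op(d(b, c, c), g(op(b, c, j)), j))
Sort arguments:  op(b, c, h(d(h(op(c, j), h(j, b, b), h(b, c, j)), op(b, c, j), op(b, c, j)), op(b, d(b, b, b), d(j, b, j), g(c), h(c, c, c), j), op(d(b, c, c), g(op(b, c, j)), j)))
Reassemble:  h(op(b, c, h(d(h(op(c, j), h(j, b, b), h(b, c, j)), op(b, c, j), op(b, c, j)), op(b, d(b, b, b), d(j, b, j), g(c), h(c, c, c), j), op(d(b, c, c), g(op(b, c, j)), j))), j, c)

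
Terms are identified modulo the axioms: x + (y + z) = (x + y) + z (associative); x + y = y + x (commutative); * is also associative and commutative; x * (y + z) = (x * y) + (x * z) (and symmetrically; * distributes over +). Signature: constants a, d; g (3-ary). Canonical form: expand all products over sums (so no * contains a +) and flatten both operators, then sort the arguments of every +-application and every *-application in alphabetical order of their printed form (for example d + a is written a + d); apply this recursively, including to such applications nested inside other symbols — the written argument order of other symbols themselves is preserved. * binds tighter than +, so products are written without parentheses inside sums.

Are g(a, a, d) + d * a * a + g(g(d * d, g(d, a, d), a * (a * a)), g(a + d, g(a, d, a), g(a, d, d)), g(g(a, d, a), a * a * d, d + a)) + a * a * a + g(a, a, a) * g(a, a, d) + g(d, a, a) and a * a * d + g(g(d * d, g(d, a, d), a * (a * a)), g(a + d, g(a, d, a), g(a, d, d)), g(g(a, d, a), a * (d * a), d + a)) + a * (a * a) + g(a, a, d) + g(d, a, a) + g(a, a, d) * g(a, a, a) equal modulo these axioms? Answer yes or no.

Answer: yes — both canonical forms are a * a * a + a * a * d + g(a, a, a) * g(a, a, d) + g(a, a, d) + g(d, a, a) + g(g(d * d, g(d, a, d), a * a * a), g(a + d, g(a, d, a), g(a, d, d)), g(g(a, d, a), a * a * d, a + d))

Derivation:
Left:  g(a, a, d) + d * a * a + g(g(d * d, g(d, a, d), a * (a * a)), g(a + d, g(a, d, a), g(a, d, d)), g(g(a, d, a), a * a * d, d + a)) + a * a * a + g(a, a, a) * g(a, a, d) + g(d, a, a)
  Flatten:  g(a, a, d) + a * a * d + g(g(d * d, g(d, a, d), a * a * a), g(a + d, g(a, d, a), g(a, d, d)), g(g(a, d, a), a * a * d, a + d)) + a * a * a + g(a, a, a) * g(a, a, d) + g(d, a, a)
  Order the arguments:  a * a * a + a * a * d + g(a, a, a) * g(a, a, d) + g(a, a, d) + g(d, a, a) + g(g(d * d, g(d, a, d), a * a * a), g(a + d, g(a, d, a), g(a, d, d)), g(g(a, d, a), a * a * d, a + d))
Right:  a * a * d + g(g(d * d, g(d, a, d), a * (a * a)), g(a + d, g(a, d, a), g(a, d, d)), g(g(a, d, a), a * (d * a), d + a)) + a * (a * a) + g(a, a, d) + g(d, a, a) + g(a, a, d) * g(a, a, a)
  Un-nest:  a * a * d + g(g(d * d, g(d, a, d), a * a * a), g(a + d, g(a, d, a), g(a, d, d)), g(g(a, d, a), a * a * d, a + d)) + a * a * a + g(a, a, d) + g(d, a, a) + g(a, a, a) * g(a, a, d)
  Sort:  a * a * a + a * a * d + g(a, a, a) * g(a, a, d) + g(a, a, d) + g(d, a, a) + g(g(d * d, g(d, a, d), a * a * a), g(a + d, g(a, d, a), g(a, d, d)), g(g(a, d, a), a * a * d, a + d))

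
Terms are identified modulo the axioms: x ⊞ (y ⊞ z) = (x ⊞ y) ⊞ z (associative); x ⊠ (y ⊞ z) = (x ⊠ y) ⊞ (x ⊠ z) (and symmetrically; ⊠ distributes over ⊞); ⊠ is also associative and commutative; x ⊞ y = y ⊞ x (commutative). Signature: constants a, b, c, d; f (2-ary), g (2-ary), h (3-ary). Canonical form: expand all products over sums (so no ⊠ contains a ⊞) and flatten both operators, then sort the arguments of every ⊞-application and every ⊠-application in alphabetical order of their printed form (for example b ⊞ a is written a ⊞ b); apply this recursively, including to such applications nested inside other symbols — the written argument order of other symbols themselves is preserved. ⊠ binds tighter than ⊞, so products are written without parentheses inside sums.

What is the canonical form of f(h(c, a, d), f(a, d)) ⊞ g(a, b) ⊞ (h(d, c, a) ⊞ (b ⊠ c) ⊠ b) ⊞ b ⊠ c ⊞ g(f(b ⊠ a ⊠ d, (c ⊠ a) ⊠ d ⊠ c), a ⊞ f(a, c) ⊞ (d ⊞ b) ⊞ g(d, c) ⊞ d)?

Flatten:  f(h(c, a, d), f(a, d)) ⊞ g(a, b) ⊞ h(d, c, a) ⊞ b ⊠ b ⊠ c ⊞ b ⊠ c ⊞ g(f(a ⊠ b ⊠ d, a ⊠ c ⊠ c ⊠ d), a ⊞ b ⊞ d ⊞ d ⊞ f(a, c) ⊞ g(d, c))
Sort:  b ⊠ b ⊠ c ⊞ b ⊠ c ⊞ f(h(c, a, d), f(a, d)) ⊞ g(a, b) ⊞ g(f(a ⊠ b ⊠ d, a ⊠ c ⊠ c ⊠ d), a ⊞ b ⊞ d ⊞ d ⊞ f(a, c) ⊞ g(d, c)) ⊞ h(d, c, a)

Answer: b ⊠ b ⊠ c ⊞ b ⊠ c ⊞ f(h(c, a, d), f(a, d)) ⊞ g(a, b) ⊞ g(f(a ⊠ b ⊠ d, a ⊠ c ⊠ c ⊠ d), a ⊞ b ⊞ d ⊞ d ⊞ f(a, c) ⊞ g(d, c)) ⊞ h(d, c, a)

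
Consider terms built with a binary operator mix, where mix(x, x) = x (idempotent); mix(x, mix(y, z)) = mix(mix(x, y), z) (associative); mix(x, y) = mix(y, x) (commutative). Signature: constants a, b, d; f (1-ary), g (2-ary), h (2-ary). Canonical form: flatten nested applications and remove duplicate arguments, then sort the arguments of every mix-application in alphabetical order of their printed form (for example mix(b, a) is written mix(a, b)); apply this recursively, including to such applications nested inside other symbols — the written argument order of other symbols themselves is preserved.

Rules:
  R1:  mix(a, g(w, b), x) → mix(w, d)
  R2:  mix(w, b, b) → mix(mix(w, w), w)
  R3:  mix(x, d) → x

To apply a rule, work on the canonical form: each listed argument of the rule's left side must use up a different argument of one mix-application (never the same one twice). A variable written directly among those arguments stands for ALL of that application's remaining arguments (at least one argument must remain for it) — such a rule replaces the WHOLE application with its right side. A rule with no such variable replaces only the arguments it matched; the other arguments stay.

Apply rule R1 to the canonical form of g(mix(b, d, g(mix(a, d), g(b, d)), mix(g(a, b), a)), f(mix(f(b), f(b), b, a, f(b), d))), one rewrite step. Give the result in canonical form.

Canonical form:  g(mix(a, b, d, g(a, b), g(mix(a, d), g(b, d))), f(mix(a, b, d, f(b))))
Match R1:  consume a, g(a, b);  w := a, x := mix(b, d, g(mix(a, d), g(b, d)))
The extension variable absorbs all remaining arguments, so the whole application is rewritten.
Result:  g(mix(a, d), f(mix(a, b, d, f(b))))

Answer: g(mix(a, d), f(mix(a, b, d, f(b))))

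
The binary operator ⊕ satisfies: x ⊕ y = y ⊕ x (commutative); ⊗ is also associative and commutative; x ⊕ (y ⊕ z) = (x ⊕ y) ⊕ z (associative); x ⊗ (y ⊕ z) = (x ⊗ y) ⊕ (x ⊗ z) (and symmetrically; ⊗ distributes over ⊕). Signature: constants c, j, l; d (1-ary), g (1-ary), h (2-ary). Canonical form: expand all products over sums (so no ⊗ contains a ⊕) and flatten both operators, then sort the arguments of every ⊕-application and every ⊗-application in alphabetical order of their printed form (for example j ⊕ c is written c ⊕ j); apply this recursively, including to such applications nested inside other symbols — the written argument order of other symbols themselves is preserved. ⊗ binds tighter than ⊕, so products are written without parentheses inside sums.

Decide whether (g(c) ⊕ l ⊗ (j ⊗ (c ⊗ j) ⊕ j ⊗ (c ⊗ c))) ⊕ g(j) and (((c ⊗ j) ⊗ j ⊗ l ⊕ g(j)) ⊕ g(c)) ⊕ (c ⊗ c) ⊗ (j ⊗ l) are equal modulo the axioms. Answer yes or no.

Answer: yes — both canonical forms are c ⊗ c ⊗ j ⊗ l ⊕ c ⊗ j ⊗ j ⊗ l ⊕ g(c) ⊕ g(j)

Derivation:
Left:  (g(c) ⊕ l ⊗ (j ⊗ (c ⊗ j) ⊕ j ⊗ (c ⊗ c))) ⊕ g(j)
  Expand:  g(c) ⊕ c ⊗ j ⊗ j ⊗ l ⊕ c ⊗ c ⊗ j ⊗ l ⊕ g(j)
  Order the arguments:  c ⊗ c ⊗ j ⊗ l ⊕ c ⊗ j ⊗ j ⊗ l ⊕ g(c) ⊕ g(j)
Right:  (((c ⊗ j) ⊗ j ⊗ l ⊕ g(j)) ⊕ g(c)) ⊕ (c ⊗ c) ⊗ (j ⊗ l)
  Merge nested applications:  c ⊗ j ⊗ j ⊗ l ⊕ g(j) ⊕ g(c) ⊕ c ⊗ c ⊗ j ⊗ l
  Sort arguments:  c ⊗ c ⊗ j ⊗ l ⊕ c ⊗ j ⊗ j ⊗ l ⊕ g(c) ⊕ g(j)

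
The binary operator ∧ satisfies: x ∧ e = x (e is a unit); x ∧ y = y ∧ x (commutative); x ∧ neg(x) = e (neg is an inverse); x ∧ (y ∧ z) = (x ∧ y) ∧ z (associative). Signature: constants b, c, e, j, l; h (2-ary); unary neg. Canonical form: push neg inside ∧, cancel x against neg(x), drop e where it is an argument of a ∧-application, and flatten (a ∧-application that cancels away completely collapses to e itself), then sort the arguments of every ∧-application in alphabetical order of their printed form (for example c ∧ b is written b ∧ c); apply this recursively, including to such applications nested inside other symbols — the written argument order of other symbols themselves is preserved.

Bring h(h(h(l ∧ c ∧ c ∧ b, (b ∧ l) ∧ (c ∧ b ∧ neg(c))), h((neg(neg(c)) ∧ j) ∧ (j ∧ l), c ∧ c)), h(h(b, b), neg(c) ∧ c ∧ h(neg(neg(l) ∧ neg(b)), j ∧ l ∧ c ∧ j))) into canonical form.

Answer: h(h(h(b ∧ c ∧ c ∧ l, b ∧ b ∧ l), h(c ∧ j ∧ j ∧ l, c ∧ c)), h(h(b, b), h(b ∧ l, c ∧ j ∧ j ∧ l)))

Derivation:
Focus inside:  neg(c) ∧ c ∧ h(neg(neg(l) ∧ neg(b)), j ∧ l ∧ c ∧ j)
Push neg inside:  distribute neg over ∧ and collapse double neg
Cancel:  c cancels
Combine occurrences:  h(b ∧ l, c ∧ j ∧ j ∧ l)
Reassemble:  h(h(h(b ∧ c ∧ c ∧ l, b ∧ b ∧ l), h(c ∧ j ∧ j ∧ l, c ∧ c)), h(h(b, b), h(b ∧ l, c ∧ j ∧ j ∧ l)))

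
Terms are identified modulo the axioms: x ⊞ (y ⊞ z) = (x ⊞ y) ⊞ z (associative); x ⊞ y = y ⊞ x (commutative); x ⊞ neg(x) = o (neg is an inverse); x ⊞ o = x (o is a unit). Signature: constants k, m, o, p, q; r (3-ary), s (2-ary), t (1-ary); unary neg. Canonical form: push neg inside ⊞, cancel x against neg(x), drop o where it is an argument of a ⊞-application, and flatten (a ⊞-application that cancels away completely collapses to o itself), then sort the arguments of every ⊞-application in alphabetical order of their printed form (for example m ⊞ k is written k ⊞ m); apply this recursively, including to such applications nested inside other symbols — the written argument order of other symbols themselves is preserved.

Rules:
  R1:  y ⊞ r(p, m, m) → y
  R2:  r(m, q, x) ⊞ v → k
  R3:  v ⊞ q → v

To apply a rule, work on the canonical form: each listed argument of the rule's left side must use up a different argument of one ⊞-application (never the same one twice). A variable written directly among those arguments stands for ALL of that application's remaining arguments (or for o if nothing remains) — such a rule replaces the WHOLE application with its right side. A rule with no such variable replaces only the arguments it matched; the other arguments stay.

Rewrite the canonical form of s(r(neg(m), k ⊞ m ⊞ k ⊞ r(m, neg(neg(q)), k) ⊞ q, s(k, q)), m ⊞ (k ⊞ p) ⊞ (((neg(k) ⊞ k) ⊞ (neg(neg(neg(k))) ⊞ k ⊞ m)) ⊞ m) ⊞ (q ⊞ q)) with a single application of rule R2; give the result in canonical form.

Canonical form:  s(r(neg(m), k ⊞ k ⊞ m ⊞ q ⊞ r(m, q, k), s(k, q)), k ⊞ m ⊞ m ⊞ m ⊞ p ⊞ q ⊞ q)
R2 matches:  uses r(m, q, k);  v := k ⊞ k ⊞ m ⊞ q, x := k
The variable takes the whole remainder — replace the entire application.
Result:  s(r(neg(m), k, s(k, q)), k ⊞ m ⊞ m ⊞ m ⊞ p ⊞ q ⊞ q)

Answer: s(r(neg(m), k, s(k, q)), k ⊞ m ⊞ m ⊞ m ⊞ p ⊞ q ⊞ q)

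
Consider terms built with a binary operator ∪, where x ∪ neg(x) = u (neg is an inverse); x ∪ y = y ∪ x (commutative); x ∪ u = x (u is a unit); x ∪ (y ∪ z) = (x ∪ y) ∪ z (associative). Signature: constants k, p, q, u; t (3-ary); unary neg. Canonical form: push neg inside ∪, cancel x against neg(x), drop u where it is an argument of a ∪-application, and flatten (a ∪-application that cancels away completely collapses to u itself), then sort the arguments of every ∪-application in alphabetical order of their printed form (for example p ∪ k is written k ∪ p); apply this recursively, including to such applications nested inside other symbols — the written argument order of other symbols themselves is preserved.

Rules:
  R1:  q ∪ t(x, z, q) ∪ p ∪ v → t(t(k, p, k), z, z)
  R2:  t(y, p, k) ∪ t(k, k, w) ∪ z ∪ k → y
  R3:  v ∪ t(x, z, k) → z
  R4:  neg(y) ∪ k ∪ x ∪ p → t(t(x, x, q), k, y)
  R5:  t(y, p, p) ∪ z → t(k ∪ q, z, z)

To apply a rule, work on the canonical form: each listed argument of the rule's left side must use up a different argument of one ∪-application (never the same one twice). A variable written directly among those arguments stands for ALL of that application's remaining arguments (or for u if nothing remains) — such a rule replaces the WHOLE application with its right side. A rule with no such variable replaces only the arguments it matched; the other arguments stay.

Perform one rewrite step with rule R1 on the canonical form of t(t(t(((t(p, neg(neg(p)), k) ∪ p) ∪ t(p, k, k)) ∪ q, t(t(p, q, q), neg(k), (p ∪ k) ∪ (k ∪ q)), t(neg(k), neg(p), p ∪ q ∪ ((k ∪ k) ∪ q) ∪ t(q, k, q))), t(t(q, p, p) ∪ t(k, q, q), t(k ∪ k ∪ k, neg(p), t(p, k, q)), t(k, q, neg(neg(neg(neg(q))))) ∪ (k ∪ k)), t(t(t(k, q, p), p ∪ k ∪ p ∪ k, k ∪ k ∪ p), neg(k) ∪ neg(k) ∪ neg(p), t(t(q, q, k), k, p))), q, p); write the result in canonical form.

Answer: t(t(t(p ∪ q ∪ t(p, k, k) ∪ t(p, p, k), t(t(p, q, q), neg(k), k ∪ k ∪ p ∪ q), t(neg(k), neg(p), t(t(k, p, k), k, k))), t(t(k, q, q) ∪ t(q, p, p), t(k ∪ k ∪ k, neg(p), t(p, k, q)), k ∪ k ∪ t(k, q, q)), t(t(t(k, q, p), k ∪ k ∪ p ∪ p, k ∪ k ∪ p), neg(k) ∪ neg(k) ∪ neg(p), t(t(q, q, k), k, p))), q, p)

Derivation:
Canonical form:  t(t(t(p ∪ q ∪ t(p, k, k) ∪ t(p, p, k), t(t(p, q, q), neg(k), k ∪ k ∪ p ∪ q), t(neg(k), neg(p), k ∪ k ∪ p ∪ q ∪ q ∪ t(q, k, q))), t(t(k, q, q) ∪ t(q, p, p), t(k ∪ k ∪ k, neg(p), t(p, k, q)), k ∪ k ∪ t(k, q, q)), t(t(t(k, q, p), k ∪ k ∪ p ∪ p, k ∪ k ∪ p), neg(k) ∪ neg(k) ∪ neg(p), t(t(q, q, k), k, p))), q, p)
R1 matches:  uses p, q, t(q, k, q);  v := k ∪ k ∪ q, x := q, z := k
Every leftover argument binds to the variable; the entire application is replaced.
New term:  t(t(t(p ∪ q ∪ t(p, k, k) ∪ t(p, p, k), t(t(p, q, q), neg(k), k ∪ k ∪ p ∪ q), t(neg(k), neg(p), t(t(k, p, k), k, k))), t(t(k, q, q) ∪ t(q, p, p), t(k ∪ k ∪ k, neg(p), t(p, k, q)), k ∪ k ∪ t(k, q, q)), t(t(t(k, q, p), k ∪ k ∪ p ∪ p, k ∪ k ∪ p), neg(k) ∪ neg(k) ∪ neg(p), t(t(q, q, k), k, p))), q, p)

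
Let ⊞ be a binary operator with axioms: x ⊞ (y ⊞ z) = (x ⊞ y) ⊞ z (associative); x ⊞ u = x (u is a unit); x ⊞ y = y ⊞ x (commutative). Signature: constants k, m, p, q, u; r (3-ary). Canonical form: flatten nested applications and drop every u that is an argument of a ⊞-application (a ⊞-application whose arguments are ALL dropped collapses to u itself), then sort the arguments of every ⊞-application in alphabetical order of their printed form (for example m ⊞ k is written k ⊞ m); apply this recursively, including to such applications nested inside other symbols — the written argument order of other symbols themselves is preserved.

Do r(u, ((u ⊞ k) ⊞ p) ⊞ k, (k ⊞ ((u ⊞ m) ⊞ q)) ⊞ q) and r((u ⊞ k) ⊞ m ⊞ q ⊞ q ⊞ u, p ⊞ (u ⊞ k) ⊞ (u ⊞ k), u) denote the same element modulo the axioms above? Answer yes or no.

Left:  r(u, ((u ⊞ k) ⊞ p) ⊞ k, (k ⊞ ((u ⊞ m) ⊞ q)) ⊞ q)
  Focus inside:  (k ⊞ ((u ⊞ m) ⊞ q)) ⊞ q
  Flatten:  k ⊞ u ⊞ m ⊞ q ⊞ q
  Drop the unit:  drop u
  Sort:  k ⊞ m ⊞ q ⊞ q
  Rebuild:  r(u, k ⊞ k ⊞ p, k ⊞ m ⊞ q ⊞ q)
Right:  r((u ⊞ k) ⊞ m ⊞ q ⊞ q ⊞ u, p ⊞ (u ⊞ k) ⊞ (u ⊞ k), u)
  Work inside:  p ⊞ (u ⊞ k) ⊞ (u ⊞ k)
  Merge nested applications:  p ⊞ u ⊞ k ⊞ u ⊞ k
  Drop the unit:  drop u (×2)
  Sort:  k ⊞ k ⊞ p
  Put back:  r(k ⊞ m ⊞ q ⊞ q, k ⊞ k ⊞ p, u)

Answer: no — r(u, k ⊞ k ⊞ p, k ⊞ m ⊞ q ⊞ q) vs r(k ⊞ m ⊞ q ⊞ q, k ⊞ k ⊞ p, u)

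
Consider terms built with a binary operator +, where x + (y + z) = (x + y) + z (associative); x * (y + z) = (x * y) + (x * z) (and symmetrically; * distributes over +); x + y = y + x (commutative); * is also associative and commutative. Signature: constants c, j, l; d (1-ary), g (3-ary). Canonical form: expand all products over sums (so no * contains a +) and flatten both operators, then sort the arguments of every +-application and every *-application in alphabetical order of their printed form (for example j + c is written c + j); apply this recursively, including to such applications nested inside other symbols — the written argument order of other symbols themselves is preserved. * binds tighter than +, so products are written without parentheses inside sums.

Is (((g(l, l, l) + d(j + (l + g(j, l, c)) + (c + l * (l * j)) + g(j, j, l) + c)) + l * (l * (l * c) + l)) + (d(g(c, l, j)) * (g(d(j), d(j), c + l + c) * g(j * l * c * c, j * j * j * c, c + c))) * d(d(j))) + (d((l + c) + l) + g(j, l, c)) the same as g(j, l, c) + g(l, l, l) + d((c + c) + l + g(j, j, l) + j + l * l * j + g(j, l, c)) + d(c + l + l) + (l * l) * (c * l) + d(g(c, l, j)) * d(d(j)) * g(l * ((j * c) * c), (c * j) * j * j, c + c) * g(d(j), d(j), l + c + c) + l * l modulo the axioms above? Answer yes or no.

Answer: yes — both canonical forms are c * l * l * l + d(c + c + g(j, j, l) + g(j, l, c) + j + j * l * l + l) + d(c + l + l) + d(d(j)) * d(g(c, l, j)) * g(c * c * j * l, c * j * j * j, c + c) * g(d(j), d(j), c + c + l) + g(j, l, c) + g(l, l, l) + l * l

Derivation:
Left:  (((g(l, l, l) + d(j + (l + g(j, l, c)) + (c + l * (l * j)) + g(j, j, l) + c)) + l * (l * (l * c) + l)) + (d(g(c, l, j)) * (g(d(j), d(j), c + l + c) * g(j * l * c * c, j * j * j * c, c + c))) * d(d(j))) + (d((l + c) + l) + g(j, l, c))
  Expand products over sums:  g(l, l, l) + d(c + c + g(j, j, l) + g(j, l, c) + j + j * l * l + l) + c * l * l * l + l * l + d(d(j)) * d(g(c, l, j)) * g(c * c * j * l, c * j * j * j, c + c) * g(d(j), d(j), c + c + l) + d(c + l + l) + g(j, l, c)
  Order the arguments:  c * l * l * l + d(c + c + g(j, j, l) + g(j, l, c) + j + j * l * l + l) + d(c + l + l) + d(d(j)) * d(g(c, l, j)) * g(c * c * j * l, c * j * j * j, c + c) * g(d(j), d(j), c + c + l) + g(j, l, c) + g(l, l, l) + l * l
Right:  g(j, l, c) + g(l, l, l) + d((c + c) + l + g(j, j, l) + j + l * l * j + g(j, l, c)) + d(c + l + l) + (l * l) * (c * l) + d(g(c, l, j)) * d(d(j)) * g(l * ((j * c) * c), (c * j) * j * j, c + c) * g(d(j), d(j), l + c + c) + l * l
  Flatten:  g(j, l, c) + g(l, l, l) + d(c + c + g(j, j, l) + g(j, l, c) + j + j * l * l + l) + d(c + l + l) + c * l * l * l + d(d(j)) * d(g(c, l, j)) * g(c * c * j * l, c * j * j * j, c + c) * g(d(j), d(j), c + c + l) + l * l
  Sort:  c * l * l * l + d(c + c + g(j, j, l) + g(j, l, c) + j + j * l * l + l) + d(c + l + l) + d(d(j)) * d(g(c, l, j)) * g(c * c * j * l, c * j * j * j, c + c) * g(d(j), d(j), c + c + l) + g(j, l, c) + g(l, l, l) + l * l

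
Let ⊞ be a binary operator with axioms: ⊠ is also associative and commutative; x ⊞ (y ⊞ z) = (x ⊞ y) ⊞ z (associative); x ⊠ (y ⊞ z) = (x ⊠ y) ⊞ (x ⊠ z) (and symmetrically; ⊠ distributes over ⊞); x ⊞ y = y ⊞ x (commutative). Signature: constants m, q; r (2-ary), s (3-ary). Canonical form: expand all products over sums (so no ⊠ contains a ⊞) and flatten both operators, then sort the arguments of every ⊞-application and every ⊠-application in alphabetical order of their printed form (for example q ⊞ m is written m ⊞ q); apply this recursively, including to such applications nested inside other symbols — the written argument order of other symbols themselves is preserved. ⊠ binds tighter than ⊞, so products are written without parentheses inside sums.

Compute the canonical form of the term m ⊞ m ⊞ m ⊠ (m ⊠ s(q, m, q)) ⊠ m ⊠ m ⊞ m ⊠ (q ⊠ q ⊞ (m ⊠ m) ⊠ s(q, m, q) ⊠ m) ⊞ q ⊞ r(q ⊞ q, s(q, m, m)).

Expand:  m ⊞ m ⊞ m ⊠ m ⊠ m ⊠ m ⊠ s(q, m, q) ⊞ m ⊠ q ⊠ q ⊞ m ⊠ m ⊠ m ⊠ m ⊠ s(q, m, q) ⊞ q ⊞ r(q ⊞ q, s(q, m, m))
Sort:  m ⊞ m ⊞ m ⊠ m ⊠ m ⊠ m ⊠ s(q, m, q) ⊞ m ⊠ m ⊠ m ⊠ m ⊠ s(q, m, q) ⊞ m ⊠ q ⊠ q ⊞ q ⊞ r(q ⊞ q, s(q, m, m))

Answer: m ⊞ m ⊞ m ⊠ m ⊠ m ⊠ m ⊠ s(q, m, q) ⊞ m ⊠ m ⊠ m ⊠ m ⊠ s(q, m, q) ⊞ m ⊠ q ⊠ q ⊞ q ⊞ r(q ⊞ q, s(q, m, m))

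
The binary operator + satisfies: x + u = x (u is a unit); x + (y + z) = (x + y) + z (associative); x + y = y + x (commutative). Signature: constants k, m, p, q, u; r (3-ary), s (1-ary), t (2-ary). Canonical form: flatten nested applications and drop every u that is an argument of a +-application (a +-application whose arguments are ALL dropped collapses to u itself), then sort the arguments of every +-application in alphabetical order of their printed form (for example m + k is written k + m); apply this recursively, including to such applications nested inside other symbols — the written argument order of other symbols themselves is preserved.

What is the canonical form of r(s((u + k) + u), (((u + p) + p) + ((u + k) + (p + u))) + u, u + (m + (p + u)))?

Answer: r(s(k), k + p + p + p, m + p)

Derivation:
Work inside:  (((u + p) + p) + ((u + k) + (p + u))) + u
Un-nest:  u + p + p + u + k + p + u + u
Unit:  drop u (×4)
Sort:  k + p + p + p
Reassemble:  r(s(k), k + p + p + p, m + p)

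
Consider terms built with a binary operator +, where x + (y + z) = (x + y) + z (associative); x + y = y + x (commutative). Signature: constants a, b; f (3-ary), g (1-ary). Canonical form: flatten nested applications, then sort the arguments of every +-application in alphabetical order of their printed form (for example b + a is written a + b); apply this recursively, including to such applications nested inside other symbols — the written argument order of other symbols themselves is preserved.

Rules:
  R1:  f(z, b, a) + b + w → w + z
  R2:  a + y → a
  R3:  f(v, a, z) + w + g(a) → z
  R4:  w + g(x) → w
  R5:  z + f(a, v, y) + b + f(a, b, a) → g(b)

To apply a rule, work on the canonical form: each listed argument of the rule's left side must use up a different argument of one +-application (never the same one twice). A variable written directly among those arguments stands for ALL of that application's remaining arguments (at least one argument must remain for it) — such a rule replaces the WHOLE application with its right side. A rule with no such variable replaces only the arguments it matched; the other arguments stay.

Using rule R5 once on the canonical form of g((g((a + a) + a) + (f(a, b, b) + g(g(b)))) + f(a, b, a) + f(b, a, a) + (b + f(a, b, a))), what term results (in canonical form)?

Answer: g(g(b))

Derivation:
Canonical form:  g(b + f(a, b, a) + f(a, b, a) + f(a, b, b) + f(b, a, a) + g(a + a + a) + g(g(b)))
Apply R5:  consuming b, f(a, b, a), f(a, b, a);  v := b, y := a, z := f(a, b, b) + f(b, a, a) + g(a + a + a) + g(g(b))
Every leftover argument binds to the variable; the entire application is replaced.
New term:  g(g(b))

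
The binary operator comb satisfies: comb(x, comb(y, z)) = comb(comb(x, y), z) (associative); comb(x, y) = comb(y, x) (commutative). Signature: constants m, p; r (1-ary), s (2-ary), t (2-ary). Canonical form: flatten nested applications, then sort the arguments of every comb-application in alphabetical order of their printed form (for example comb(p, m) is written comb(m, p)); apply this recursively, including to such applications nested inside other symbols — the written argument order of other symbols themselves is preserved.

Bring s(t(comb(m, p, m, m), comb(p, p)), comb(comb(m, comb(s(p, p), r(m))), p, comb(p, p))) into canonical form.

Answer: s(t(comb(m, m, m, p), comb(p, p)), comb(m, p, p, p, r(m), s(p, p)))

Derivation:
Focus inside:  comb(comb(m, comb(s(p, p), r(m))), p, comb(p, p))
Flatten:  comb(m, s(p, p), r(m), p, p, p)
Sort arguments:  comb(m, p, p, p, r(m), s(p, p))
Reassemble:  s(t(comb(m, m, m, p), comb(p, p)), comb(m, p, p, p, r(m), s(p, p)))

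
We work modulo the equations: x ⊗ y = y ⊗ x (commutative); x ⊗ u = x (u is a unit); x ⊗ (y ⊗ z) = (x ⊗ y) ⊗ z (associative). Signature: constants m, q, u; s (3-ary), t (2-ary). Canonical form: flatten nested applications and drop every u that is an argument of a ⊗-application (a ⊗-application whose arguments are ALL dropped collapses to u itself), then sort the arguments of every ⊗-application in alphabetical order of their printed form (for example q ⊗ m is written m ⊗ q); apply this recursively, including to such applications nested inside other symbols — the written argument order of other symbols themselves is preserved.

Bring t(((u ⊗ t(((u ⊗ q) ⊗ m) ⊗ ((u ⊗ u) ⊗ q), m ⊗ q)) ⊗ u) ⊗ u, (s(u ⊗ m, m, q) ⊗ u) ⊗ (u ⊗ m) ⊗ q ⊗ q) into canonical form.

Answer: t(t(m ⊗ q ⊗ q, m ⊗ q), m ⊗ q ⊗ q ⊗ s(m, m, q))

Derivation:
Descend into:  ((u ⊗ t(((u ⊗ q) ⊗ m) ⊗ ((u ⊗ u) ⊗ q), m ⊗ q)) ⊗ u) ⊗ u
Flatten:  u ⊗ t(((u ⊗ q) ⊗ m) ⊗ ((u ⊗ u) ⊗ q), m ⊗ q) ⊗ u ⊗ u
Inside:  t(((u ⊗ q) ⊗ m) ⊗ ((u ⊗ u) ⊗ q), m ⊗ q)  →  t(m ⊗ q ⊗ q, m ⊗ q)
Unit:  drop u (×3)
Sort arguments:  t(m ⊗ q ⊗ q, m ⊗ q)
Put back:  t(t(m ⊗ q ⊗ q, m ⊗ q), m ⊗ q ⊗ q ⊗ s(m, m, q))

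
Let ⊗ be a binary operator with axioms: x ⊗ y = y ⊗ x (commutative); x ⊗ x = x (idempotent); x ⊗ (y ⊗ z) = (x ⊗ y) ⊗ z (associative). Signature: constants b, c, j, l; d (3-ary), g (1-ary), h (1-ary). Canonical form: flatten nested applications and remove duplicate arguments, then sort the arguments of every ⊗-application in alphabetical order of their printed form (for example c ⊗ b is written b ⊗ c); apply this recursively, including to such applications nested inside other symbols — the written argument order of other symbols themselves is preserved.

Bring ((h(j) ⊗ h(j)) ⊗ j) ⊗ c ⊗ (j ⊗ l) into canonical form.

Answer: c ⊗ h(j) ⊗ j ⊗ l

Derivation:
Merge nested applications:  h(j) ⊗ h(j) ⊗ j ⊗ c ⊗ j ⊗ l
Idempotence:  drop duplicate h(j), j
Sort arguments:  c ⊗ h(j) ⊗ j ⊗ l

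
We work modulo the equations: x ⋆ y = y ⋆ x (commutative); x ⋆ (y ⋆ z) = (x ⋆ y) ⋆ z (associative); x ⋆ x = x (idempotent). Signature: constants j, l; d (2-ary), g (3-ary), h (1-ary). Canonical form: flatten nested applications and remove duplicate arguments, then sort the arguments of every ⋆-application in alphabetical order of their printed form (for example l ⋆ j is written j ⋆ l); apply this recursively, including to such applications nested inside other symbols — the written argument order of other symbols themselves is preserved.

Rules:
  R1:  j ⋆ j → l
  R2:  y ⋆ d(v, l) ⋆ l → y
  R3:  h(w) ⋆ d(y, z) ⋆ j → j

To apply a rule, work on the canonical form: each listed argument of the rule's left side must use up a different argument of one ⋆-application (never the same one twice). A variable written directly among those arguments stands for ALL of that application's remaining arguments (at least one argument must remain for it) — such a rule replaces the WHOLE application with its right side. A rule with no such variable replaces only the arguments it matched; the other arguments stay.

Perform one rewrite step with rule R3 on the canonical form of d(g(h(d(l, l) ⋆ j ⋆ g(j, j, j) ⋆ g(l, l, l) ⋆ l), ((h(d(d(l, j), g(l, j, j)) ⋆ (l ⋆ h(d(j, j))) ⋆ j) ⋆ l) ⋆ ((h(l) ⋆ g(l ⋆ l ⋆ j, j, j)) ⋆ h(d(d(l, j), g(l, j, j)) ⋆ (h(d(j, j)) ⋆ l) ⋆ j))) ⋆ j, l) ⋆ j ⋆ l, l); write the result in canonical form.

Canonical form:  d(g(h(d(l, l) ⋆ g(j, j, j) ⋆ g(l, l, l) ⋆ j ⋆ l), g(j ⋆ l, j, j) ⋆ h(d(d(l, j), g(l, j, j)) ⋆ h(d(j, j)) ⋆ j ⋆ l) ⋆ h(l) ⋆ j ⋆ l, l) ⋆ j ⋆ l, l)
Match R3:  consume d(d(l, j), g(l, j, j)), h(d(j, j)), j;  w := d(j, j), y := d(l, j), z := g(l, j, j)
Result:  d(g(h(d(l, l) ⋆ g(j, j, j) ⋆ g(l, l, l) ⋆ j ⋆ l), g(j ⋆ l, j, j) ⋆ h(j ⋆ l) ⋆ h(l) ⋆ j ⋆ l, l) ⋆ j ⋆ l, l)

Answer: d(g(h(d(l, l) ⋆ g(j, j, j) ⋆ g(l, l, l) ⋆ j ⋆ l), g(j ⋆ l, j, j) ⋆ h(j ⋆ l) ⋆ h(l) ⋆ j ⋆ l, l) ⋆ j ⋆ l, l)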